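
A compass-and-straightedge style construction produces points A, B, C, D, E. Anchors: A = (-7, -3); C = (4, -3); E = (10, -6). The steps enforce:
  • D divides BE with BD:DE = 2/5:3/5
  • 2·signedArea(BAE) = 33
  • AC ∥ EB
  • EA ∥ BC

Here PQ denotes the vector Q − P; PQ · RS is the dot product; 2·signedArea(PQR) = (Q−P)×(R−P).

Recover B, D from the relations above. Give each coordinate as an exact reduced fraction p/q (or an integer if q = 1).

B = (21, -6)
D = (83/5, -6)

1. B_x = 21  [EA ∥ BC ∩ AC ∥ EB]
2. B_y = -6  [EA ∥ BC ∩ AC ∥ EB]
   → B = (21, -6)
3. D_x = 83/5  [D divides BE with BD:DE = 2/5:3/5]
4. D_y = -6  [D divides BE with BD:DE = 2/5:3/5]
   → D = (83/5, -6)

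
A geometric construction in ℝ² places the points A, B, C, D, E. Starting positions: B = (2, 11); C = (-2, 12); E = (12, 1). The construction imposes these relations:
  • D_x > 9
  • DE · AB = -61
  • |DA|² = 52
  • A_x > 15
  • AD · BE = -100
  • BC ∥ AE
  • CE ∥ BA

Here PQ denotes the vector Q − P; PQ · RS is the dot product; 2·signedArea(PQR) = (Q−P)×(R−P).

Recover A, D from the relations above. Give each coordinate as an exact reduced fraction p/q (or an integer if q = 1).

A = (16, 0)
D = (10, 4)

1. A_x = 16  [BC ∥ AE ∩ CE ∥ BA]
2. A_y = 0  [BC ∥ AE ∩ CE ∥ BA]
   → A = (16, 0)
3. D_x = 10  [DE · AB = -61 ∩ AD · BE = -100]
4. D_y = 4  [DE · AB = -61 ∩ AD · BE = -100]
   → D = (10, 4)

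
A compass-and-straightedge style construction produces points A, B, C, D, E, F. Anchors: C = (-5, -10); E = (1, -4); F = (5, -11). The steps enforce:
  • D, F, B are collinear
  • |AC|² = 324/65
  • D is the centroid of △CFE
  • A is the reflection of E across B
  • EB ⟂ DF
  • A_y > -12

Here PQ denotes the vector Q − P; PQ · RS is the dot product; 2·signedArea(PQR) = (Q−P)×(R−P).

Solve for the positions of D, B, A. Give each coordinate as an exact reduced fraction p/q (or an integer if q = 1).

A = (-199/65, -722/65)
B = (-67/65, -491/65)
D = (1/3, -25/3)

1. D_x = 1/3  [D is the centroid of △CFE]
2. D_y = -25/3  [D is the centroid of △CFE]
   → D = (1/3, -25/3)
3. B_x = -67/65  [D, F, B are collinear ∩ EB ⟂ DF]
4. B_y = -491/65  [D, F, B are collinear ∩ EB ⟂ DF]
   → B = (-67/65, -491/65)
5. A_x = -199/65  [A is the reflection of E across B]
6. A_y = -722/65  [A is the reflection of E across B]
   → A = (-199/65, -722/65)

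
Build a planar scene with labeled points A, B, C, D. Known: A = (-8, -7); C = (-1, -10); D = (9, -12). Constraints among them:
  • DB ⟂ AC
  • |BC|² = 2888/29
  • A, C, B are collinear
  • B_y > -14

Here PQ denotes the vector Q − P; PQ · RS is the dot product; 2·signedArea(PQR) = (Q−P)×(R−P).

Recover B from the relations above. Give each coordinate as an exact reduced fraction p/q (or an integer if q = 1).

1. B_x = 237/29  [A, C, B are collinear ∩ DB ⟂ AC]
2. B_y = -404/29  [A, C, B are collinear ∩ DB ⟂ AC]
   → B = (237/29, -404/29)

B = (237/29, -404/29)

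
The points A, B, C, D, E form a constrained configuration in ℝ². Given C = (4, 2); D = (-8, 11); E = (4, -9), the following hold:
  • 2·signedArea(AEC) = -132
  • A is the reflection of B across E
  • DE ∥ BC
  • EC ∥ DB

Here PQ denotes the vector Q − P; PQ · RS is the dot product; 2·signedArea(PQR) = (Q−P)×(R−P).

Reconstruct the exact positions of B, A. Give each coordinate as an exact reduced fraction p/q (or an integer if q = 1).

1. B_x = -8  [DE ∥ BC ∩ EC ∥ DB]
2. B_y = 22  [DE ∥ BC ∩ EC ∥ DB]
   → B = (-8, 22)
3. A_x = 16  [A is the reflection of B across E]
4. A_y = -40  [A is the reflection of B across E]
   → A = (16, -40)

A = (16, -40)
B = (-8, 22)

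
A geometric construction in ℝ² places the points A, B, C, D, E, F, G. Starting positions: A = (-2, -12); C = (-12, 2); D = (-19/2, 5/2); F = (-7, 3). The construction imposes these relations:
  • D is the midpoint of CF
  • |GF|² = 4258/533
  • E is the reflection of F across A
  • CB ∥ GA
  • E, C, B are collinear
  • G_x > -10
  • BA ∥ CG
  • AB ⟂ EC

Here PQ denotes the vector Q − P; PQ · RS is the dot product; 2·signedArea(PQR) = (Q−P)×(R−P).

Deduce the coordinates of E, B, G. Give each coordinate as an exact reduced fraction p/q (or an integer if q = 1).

B = (-2226/533, -6996/533)
E = (3, -27)
G = (-5236/533, 1666/533)

1. E_x = 3  [E is the reflection of F across A]
2. E_y = -27  [E is the reflection of F across A]
   → E = (3, -27)
3. B_x = -2226/533  [E, C, B are collinear ∩ AB ⟂ EC]
4. B_y = -6996/533  [E, C, B are collinear ∩ AB ⟂ EC]
   → B = (-2226/533, -6996/533)
5. G_x = -5236/533  [CB ∥ GA ∩ BA ∥ CG]
6. G_y = 1666/533  [CB ∥ GA ∩ BA ∥ CG]
   → G = (-5236/533, 1666/533)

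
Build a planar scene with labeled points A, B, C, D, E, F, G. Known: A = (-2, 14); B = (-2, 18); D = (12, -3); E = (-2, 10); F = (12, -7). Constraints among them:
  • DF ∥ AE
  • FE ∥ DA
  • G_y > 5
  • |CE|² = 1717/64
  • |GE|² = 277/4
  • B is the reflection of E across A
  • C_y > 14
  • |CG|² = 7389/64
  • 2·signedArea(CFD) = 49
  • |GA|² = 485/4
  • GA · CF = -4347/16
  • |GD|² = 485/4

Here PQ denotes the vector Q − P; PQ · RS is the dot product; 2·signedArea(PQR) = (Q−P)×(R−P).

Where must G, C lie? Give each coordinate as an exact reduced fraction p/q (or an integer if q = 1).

1. C_x = -1/4  [2·signedArea(CFD) = 49]
2. C_y = 119/8  [|CE|² = 1717/64]
   → C = (-1/4, 119/8)
3. G_x = 5  [line -49/4·x + 175/8·y + -945/16 = 0 ∩ |GA|² = 485/4]
4. G_y = 11/2  [line -49/4·x + 175/8·y + -945/16 = 0 ∩ |GA|² = 485/4]
   → G = (5, 11/2)

C = (-1/4, 119/8)
G = (5, 11/2)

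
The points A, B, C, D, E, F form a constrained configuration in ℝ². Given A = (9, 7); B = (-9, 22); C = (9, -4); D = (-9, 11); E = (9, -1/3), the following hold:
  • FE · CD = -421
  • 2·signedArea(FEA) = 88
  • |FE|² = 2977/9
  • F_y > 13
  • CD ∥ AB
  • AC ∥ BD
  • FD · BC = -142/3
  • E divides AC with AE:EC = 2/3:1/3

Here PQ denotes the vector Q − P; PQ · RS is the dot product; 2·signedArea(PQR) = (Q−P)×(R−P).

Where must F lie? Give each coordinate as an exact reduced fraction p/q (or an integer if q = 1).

1. F_x = -3  [FD · BC = -142/3 ∩ FE · CD = -421]
2. F_y = 40/3  [FD · BC = -142/3 ∩ FE · CD = -421]
   → F = (-3, 40/3)

F = (-3, 40/3)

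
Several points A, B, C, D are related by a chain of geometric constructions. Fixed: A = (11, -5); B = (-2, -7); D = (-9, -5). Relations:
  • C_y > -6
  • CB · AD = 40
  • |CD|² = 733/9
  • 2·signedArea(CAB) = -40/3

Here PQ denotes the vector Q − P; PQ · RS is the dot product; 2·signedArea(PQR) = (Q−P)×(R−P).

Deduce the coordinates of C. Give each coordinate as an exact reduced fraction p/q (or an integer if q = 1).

C = (0, -17/3)

1. C_x = 0  [2·signedArea(CAB) = -40/3 ∩ CB · AD = 40]
2. C_y = -17/3  [2·signedArea(CAB) = -40/3 ∩ CB · AD = 40]
   → C = (0, -17/3)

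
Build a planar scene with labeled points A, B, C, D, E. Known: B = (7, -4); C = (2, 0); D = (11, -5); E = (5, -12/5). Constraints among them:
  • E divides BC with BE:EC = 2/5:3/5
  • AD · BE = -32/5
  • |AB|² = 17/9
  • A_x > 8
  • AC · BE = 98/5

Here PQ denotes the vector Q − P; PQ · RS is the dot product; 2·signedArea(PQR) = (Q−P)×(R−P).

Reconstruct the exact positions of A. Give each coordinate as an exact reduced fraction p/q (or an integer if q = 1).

1. A_x = 25/3  [line 2·x + -8/5·y + -118/5 = 0 ∩ |AB|² = 17/9]
2. A_y = -13/3  [line 2·x + -8/5·y + -118/5 = 0 ∩ |AB|² = 17/9]
   → A = (25/3, -13/3)

A = (25/3, -13/3)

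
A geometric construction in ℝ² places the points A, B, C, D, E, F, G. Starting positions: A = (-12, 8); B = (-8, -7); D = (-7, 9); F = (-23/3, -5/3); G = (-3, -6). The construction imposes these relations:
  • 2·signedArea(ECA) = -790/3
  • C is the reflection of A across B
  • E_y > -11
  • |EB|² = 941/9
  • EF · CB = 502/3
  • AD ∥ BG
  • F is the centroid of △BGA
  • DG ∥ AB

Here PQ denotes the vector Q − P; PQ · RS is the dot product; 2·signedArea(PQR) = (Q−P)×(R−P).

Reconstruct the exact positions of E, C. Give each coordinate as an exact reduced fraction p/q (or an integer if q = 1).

C = (-4, -22)
E = (5/3, -31/3)

1. C_x = -4  [C is the reflection of A across B]
2. C_y = -22  [C is the reflection of A across B]
   → C = (-4, -22)
3. E_x = 5/3  [2·signedArea(ECA) = -790/3 ∩ EF · CB = 502/3]
4. E_y = -31/3  [2·signedArea(ECA) = -790/3 ∩ EF · CB = 502/3]
   → E = (5/3, -31/3)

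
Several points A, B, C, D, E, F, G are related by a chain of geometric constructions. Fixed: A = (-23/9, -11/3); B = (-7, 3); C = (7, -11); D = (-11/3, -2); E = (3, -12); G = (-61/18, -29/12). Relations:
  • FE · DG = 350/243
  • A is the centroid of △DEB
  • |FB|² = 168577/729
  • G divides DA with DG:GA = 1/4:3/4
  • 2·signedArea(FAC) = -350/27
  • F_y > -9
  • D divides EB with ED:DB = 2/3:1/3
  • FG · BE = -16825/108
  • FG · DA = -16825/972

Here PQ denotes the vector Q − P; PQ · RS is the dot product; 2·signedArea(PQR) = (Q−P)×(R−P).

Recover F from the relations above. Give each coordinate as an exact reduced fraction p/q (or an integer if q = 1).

F = (67/27, -80/9)

1. F_x = 67/27  [FE · DG = 350/243 ∩ 2·signedArea(FAC) = -350/27]
2. F_y = -80/9  [FE · DG = 350/243 ∩ 2·signedArea(FAC) = -350/27]
   → F = (67/27, -80/9)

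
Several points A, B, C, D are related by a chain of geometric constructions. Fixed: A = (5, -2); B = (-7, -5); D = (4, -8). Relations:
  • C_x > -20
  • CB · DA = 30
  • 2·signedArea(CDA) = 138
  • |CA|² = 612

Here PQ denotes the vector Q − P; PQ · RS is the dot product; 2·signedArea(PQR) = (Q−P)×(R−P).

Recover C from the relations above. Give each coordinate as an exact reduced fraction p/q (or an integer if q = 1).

1. C_x = -19  [2·signedArea(CDA) = 138 ∩ CB · DA = 30]
2. C_y = -8  [2·signedArea(CDA) = 138 ∩ CB · DA = 30]
   → C = (-19, -8)

C = (-19, -8)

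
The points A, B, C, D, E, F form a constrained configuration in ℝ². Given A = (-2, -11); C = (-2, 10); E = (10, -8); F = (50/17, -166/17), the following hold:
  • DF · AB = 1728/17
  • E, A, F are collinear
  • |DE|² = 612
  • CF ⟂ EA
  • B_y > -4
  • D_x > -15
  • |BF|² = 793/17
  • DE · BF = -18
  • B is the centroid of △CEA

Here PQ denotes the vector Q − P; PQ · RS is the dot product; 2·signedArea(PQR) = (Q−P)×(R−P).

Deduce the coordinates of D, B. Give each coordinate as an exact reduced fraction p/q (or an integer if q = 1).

1. B_x = 2  [B is the centroid of △CEA]
2. B_y = -3  [B is the centroid of △CEA]
   → B = (2, -3)
3. D_x = -14  [DE · BF = -18 ∩ DF · AB = 1728/17]
4. D_y = -14  [DE · BF = -18 ∩ DF · AB = 1728/17]
   → D = (-14, -14)

B = (2, -3)
D = (-14, -14)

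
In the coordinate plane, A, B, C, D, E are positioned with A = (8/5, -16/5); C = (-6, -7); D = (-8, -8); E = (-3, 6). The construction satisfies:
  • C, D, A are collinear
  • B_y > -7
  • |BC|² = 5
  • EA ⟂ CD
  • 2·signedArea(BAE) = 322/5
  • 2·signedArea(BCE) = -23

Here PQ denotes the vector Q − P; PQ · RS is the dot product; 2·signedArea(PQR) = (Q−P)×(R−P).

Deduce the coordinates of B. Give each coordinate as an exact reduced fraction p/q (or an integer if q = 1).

B = (-4, -6)

1. B_x = -4  [2·signedArea(BCE) = -23 ∩ 2·signedArea(BAE) = 322/5]
2. B_y = -6  [2·signedArea(BCE) = -23 ∩ 2·signedArea(BAE) = 322/5]
   → B = (-4, -6)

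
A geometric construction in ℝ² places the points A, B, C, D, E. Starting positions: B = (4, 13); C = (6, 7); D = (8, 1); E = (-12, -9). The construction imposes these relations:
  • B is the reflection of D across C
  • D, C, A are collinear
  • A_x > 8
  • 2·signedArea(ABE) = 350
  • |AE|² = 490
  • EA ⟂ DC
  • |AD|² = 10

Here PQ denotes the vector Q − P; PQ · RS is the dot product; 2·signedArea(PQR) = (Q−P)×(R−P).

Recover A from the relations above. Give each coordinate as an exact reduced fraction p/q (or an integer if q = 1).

A = (9, -2)

1. A_x = 9  [D, C, A are collinear ∩ EA ⟂ DC]
2. A_y = -2  [D, C, A are collinear ∩ EA ⟂ DC]
   → A = (9, -2)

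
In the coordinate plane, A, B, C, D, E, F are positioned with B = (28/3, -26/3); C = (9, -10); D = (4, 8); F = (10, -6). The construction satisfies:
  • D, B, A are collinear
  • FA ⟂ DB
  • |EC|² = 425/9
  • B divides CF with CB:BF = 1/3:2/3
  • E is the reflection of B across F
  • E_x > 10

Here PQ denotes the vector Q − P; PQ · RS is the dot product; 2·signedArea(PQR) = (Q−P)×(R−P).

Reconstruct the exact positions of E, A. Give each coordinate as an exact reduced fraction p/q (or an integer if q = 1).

1. E_x = 32/3  [E is the reflection of B across F]
2. E_y = -10/3  [E is the reflection of B across F]
   → E = (32/3, -10/3)
3. A_x = 5940/689  [D, B, A are collinear ∩ FA ⟂ DB]
4. A_y = -4438/689  [D, B, A are collinear ∩ FA ⟂ DB]
   → A = (5940/689, -4438/689)

A = (5940/689, -4438/689)
E = (32/3, -10/3)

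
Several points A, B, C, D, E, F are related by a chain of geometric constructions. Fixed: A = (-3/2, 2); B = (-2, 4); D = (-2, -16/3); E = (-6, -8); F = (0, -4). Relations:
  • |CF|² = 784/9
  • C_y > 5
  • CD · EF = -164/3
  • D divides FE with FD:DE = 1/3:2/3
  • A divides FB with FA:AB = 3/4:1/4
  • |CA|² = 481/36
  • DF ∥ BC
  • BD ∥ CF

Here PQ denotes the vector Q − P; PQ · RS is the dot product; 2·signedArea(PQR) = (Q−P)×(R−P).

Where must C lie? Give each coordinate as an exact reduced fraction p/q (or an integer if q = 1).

1. C_x = 0  [BD ∥ CF ∩ DF ∥ BC]
2. C_y = 16/3  [BD ∥ CF ∩ DF ∥ BC]
   → C = (0, 16/3)

C = (0, 16/3)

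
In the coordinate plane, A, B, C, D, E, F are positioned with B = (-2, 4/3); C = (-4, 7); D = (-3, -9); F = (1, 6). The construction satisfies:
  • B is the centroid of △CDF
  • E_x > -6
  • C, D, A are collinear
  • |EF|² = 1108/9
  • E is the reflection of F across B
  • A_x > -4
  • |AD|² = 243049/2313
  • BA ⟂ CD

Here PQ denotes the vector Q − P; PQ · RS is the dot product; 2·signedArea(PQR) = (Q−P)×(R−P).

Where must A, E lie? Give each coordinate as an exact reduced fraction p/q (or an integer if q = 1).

1. A_x = -2806/771  [C, D, A are collinear ∩ BA ⟂ CD]
2. A_y = 949/771  [C, D, A are collinear ∩ BA ⟂ CD]
   → A = (-2806/771, 949/771)
3. E_x = -5  [E is the reflection of F across B]
4. E_y = -10/3  [E is the reflection of F across B]
   → E = (-5, -10/3)

A = (-2806/771, 949/771)
E = (-5, -10/3)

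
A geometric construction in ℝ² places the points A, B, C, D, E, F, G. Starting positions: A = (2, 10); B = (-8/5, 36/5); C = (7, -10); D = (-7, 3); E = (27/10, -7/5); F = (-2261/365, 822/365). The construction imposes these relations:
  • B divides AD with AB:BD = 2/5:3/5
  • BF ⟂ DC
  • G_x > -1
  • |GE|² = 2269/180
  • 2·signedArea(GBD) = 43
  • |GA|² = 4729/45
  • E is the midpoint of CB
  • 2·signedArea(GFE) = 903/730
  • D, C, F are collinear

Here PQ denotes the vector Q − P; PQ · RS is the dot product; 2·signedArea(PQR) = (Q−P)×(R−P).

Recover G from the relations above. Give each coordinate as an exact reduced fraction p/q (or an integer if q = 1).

G = (-8/15, 1/15)

1. G_x = -8/15  [2·signedArea(GBD) = 43 ∩ 2·signedArea(GFE) = 903/730]
2. G_y = 1/15  [2·signedArea(GBD) = 43 ∩ 2·signedArea(GFE) = 903/730]
   → G = (-8/15, 1/15)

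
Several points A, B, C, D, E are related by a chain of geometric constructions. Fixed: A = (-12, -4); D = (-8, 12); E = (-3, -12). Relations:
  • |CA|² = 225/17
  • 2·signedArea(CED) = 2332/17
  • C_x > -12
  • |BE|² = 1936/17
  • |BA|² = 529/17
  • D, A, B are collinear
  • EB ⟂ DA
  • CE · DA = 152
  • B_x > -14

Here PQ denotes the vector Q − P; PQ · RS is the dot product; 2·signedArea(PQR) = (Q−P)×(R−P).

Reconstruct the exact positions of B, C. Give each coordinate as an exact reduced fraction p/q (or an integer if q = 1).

B = (-227/17, -160/17)
C = (-189/17, -8/17)

1. B_x = -227/17  [D, A, B are collinear ∩ EB ⟂ DA]
2. B_y = -160/17  [D, A, B are collinear ∩ EB ⟂ DA]
   → B = (-227/17, -160/17)
3. C_x = -189/17  [CE · DA = 152 ∩ 2·signedArea(CED) = 2332/17]
4. C_y = -8/17  [CE · DA = 152 ∩ 2·signedArea(CED) = 2332/17]
   → C = (-189/17, -8/17)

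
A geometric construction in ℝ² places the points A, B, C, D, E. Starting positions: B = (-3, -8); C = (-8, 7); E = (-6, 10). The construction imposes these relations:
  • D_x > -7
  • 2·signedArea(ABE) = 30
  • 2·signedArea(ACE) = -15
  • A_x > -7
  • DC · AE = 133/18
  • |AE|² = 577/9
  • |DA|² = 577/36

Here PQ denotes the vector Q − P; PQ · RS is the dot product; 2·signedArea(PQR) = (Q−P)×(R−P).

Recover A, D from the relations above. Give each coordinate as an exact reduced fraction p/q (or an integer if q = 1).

1. A_x = -19/3  [2·signedArea(ACE) = -15 ∩ 2·signedArea(ABE) = 30]
2. A_y = 2  [2·signedArea(ACE) = -15 ∩ 2·signedArea(ABE) = 30]
   → A = (-19/3, 2)
3. D_x = -37/6  [line -1/3·x + -8·y + 827/18 = 0 ∩ |DA|² = 577/36]
4. D_y = 6  [line -1/3·x + -8·y + 827/18 = 0 ∩ |DA|² = 577/36]
   → D = (-37/6, 6)

A = (-19/3, 2)
D = (-37/6, 6)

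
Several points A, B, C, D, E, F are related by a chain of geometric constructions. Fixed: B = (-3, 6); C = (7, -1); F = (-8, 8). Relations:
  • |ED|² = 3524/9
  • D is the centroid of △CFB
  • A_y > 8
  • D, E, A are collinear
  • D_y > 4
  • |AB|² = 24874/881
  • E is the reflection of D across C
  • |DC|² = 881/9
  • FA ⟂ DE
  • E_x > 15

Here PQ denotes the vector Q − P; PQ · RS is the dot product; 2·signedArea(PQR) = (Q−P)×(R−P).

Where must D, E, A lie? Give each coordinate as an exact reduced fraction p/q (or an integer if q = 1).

1. D_x = -4/3  [D is the centroid of △CFB]
2. D_y = 13/3  [D is the centroid of △CFB]
   → D = (-4/3, 13/3)
3. E_x = 46/3  [E is the reflection of D across C]
4. E_y = -19/3  [E is the reflection of D across C]
   → E = (46/3, -19/3)
5. A_x = -6808/881  [D, E, A are collinear ∩ FA ⟂ DE]
6. A_y = 7423/881  [D, E, A are collinear ∩ FA ⟂ DE]
   → A = (-6808/881, 7423/881)

A = (-6808/881, 7423/881)
D = (-4/3, 13/3)
E = (46/3, -19/3)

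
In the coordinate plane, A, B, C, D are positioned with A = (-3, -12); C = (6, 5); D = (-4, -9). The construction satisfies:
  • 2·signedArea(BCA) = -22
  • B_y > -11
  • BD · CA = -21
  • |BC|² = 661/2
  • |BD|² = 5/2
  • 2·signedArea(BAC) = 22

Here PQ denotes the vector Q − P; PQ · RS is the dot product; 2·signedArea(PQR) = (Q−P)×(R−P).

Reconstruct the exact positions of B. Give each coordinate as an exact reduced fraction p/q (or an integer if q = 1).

1. B_x = -7/2  [2·signedArea(BCA) = -22 ∩ BD · CA = -21]
2. B_y = -21/2  [2·signedArea(BCA) = -22 ∩ BD · CA = -21]
   → B = (-7/2, -21/2)

B = (-7/2, -21/2)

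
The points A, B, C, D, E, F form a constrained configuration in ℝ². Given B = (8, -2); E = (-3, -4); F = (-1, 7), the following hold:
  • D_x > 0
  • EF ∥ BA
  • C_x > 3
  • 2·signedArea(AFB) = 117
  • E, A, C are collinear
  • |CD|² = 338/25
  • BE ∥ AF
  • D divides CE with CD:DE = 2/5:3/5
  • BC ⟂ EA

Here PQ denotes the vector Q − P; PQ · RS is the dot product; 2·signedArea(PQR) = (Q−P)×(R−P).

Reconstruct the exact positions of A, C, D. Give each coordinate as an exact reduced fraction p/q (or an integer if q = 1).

1. A_x = 10  [BE ∥ AF ∩ EF ∥ BA]
2. A_y = 9  [BE ∥ AF ∩ EF ∥ BA]
   → A = (10, 9)
3. C_x = 7/2  [E, A, C are collinear ∩ BC ⟂ EA]
4. C_y = 5/2  [E, A, C are collinear ∩ BC ⟂ EA]
   → C = (7/2, 5/2)
5. D_x = 9/10  [D divides CE with CD:DE = 2/5:3/5]
6. D_y = -1/10  [D divides CE with CD:DE = 2/5:3/5]
   → D = (9/10, -1/10)

A = (10, 9)
C = (7/2, 5/2)
D = (9/10, -1/10)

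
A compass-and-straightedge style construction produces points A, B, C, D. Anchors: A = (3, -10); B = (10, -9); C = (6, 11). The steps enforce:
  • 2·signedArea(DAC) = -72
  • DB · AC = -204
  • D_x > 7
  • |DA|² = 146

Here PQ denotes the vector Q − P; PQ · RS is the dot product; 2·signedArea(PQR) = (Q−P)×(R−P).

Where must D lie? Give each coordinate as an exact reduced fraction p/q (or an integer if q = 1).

1. D_x = 8  [2·signedArea(DAC) = -72 ∩ DB · AC = -204]
2. D_y = 1  [2·signedArea(DAC) = -72 ∩ DB · AC = -204]
   → D = (8, 1)

D = (8, 1)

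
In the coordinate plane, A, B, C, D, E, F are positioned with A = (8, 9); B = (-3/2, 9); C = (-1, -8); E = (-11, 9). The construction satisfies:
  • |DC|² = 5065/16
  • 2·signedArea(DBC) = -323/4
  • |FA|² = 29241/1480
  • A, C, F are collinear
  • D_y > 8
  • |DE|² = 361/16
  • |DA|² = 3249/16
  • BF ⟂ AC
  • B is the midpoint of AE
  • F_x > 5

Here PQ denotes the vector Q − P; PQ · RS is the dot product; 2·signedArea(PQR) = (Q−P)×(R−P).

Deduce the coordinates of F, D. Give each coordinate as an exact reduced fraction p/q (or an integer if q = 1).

D = (-25/4, 9)
F = (4381/740, 3753/740)

1. F_x = 4381/740  [A, C, F are collinear ∩ BF ⟂ AC]
2. F_y = 3753/740  [A, C, F are collinear ∩ BF ⟂ AC]
   → F = (4381/740, 3753/740)
3. D_x = -25/4  [line 17·x + 1/2·y + 407/4 = 0 ∩ |DC|² = 5065/16]
4. D_y = 9  [line 17·x + 1/2·y + 407/4 = 0 ∩ |DC|² = 5065/16]
   → D = (-25/4, 9)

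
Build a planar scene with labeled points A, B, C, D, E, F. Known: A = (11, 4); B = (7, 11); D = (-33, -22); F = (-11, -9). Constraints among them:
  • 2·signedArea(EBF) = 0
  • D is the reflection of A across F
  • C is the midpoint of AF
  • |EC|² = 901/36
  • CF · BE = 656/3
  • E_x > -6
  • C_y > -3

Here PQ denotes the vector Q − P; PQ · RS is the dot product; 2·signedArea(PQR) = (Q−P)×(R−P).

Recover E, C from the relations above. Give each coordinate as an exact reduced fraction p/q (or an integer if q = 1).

C = (0, -5/2)
E = (-5, -7/3)

1. C_x = 0  [C is the midpoint of AF]
2. C_y = -5/2  [C is the midpoint of AF]
   → C = (0, -5/2)
3. E_x = -5  [2·signedArea(EBF) = 0 ∩ CF · BE = 656/3]
4. E_y = -7/3  [2·signedArea(EBF) = 0 ∩ CF · BE = 656/3]
   → E = (-5, -7/3)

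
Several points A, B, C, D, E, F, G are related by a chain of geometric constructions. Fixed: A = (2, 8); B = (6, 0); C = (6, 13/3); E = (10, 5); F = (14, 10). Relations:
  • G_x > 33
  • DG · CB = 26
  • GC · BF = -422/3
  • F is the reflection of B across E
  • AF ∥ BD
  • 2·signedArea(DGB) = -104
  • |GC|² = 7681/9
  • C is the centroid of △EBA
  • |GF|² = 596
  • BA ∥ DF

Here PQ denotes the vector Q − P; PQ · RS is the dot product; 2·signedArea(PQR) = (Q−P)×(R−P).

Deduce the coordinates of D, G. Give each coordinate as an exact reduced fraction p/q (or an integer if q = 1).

1. D_x = 18  [BA ∥ DF ∩ AF ∥ BD]
2. D_y = 2  [BA ∥ DF ∩ AF ∥ BD]
   → D = (18, 2)
3. G_x = 34  [GC · BF = -422/3 ∩ 2·signedArea(DGB) = -104]
4. G_y = -4  [GC · BF = -422/3 ∩ 2·signedArea(DGB) = -104]
   → G = (34, -4)

D = (18, 2)
G = (34, -4)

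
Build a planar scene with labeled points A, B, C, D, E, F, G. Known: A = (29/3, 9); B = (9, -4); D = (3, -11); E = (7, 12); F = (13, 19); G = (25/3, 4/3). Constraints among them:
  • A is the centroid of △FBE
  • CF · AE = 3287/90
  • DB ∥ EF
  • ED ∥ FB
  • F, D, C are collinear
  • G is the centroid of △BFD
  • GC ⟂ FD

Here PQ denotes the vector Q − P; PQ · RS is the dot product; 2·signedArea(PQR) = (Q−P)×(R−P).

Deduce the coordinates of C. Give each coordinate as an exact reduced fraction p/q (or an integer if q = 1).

1. C_x = 217/30  [F, D, C are collinear ∩ GC ⟂ FD]
2. C_y = 17/10  [F, D, C are collinear ∩ GC ⟂ FD]
   → C = (217/30, 17/10)

C = (217/30, 17/10)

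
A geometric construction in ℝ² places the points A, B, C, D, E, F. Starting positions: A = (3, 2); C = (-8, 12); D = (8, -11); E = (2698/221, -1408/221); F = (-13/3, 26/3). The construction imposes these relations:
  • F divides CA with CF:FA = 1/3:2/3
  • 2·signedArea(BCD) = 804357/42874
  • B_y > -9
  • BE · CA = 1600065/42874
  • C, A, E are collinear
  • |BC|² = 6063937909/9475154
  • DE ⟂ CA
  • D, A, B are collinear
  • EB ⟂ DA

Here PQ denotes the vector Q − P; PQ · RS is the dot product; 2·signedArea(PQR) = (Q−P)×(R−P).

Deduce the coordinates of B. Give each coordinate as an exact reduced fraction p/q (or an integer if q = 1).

B = (299747/42874, -27629/3298)

1. B_x = 299747/42874  [D, A, B are collinear ∩ EB ⟂ DA]
2. B_y = -27629/3298  [D, A, B are collinear ∩ EB ⟂ DA]
   → B = (299747/42874, -27629/3298)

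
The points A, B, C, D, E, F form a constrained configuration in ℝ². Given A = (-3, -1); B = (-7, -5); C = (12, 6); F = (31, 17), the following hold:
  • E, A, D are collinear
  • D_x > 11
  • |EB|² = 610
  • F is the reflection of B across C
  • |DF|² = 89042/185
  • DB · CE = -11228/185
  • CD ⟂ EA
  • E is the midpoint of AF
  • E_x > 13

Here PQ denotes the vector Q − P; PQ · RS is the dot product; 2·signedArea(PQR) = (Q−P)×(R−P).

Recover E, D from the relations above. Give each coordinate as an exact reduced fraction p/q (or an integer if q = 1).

D = (2148/185, 1246/185)
E = (14, 8)

1. E_x = 14  [E is the midpoint of AF]
2. E_y = 8  [E is the midpoint of AF]
   → E = (14, 8)
3. D_x = 2148/185  [E, A, D are collinear ∩ CD ⟂ EA]
4. D_y = 1246/185  [E, A, D are collinear ∩ CD ⟂ EA]
   → D = (2148/185, 1246/185)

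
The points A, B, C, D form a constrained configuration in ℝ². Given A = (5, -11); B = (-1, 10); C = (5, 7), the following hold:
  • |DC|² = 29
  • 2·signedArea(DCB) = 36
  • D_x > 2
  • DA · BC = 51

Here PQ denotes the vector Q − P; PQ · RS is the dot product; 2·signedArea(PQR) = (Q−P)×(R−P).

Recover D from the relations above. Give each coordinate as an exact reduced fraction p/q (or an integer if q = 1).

D = (3, 2)

1. D_x = 3  [DA · BC = 51 ∩ 2·signedArea(DCB) = 36]
2. D_y = 2  [DA · BC = 51 ∩ 2·signedArea(DCB) = 36]
   → D = (3, 2)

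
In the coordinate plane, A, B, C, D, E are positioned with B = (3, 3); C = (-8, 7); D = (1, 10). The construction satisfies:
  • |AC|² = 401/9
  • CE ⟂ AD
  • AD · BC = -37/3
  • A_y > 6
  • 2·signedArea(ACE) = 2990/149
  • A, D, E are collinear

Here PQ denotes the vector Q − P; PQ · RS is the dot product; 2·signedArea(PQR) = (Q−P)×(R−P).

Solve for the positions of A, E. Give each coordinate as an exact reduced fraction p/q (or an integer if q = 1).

A = (-4/3, 20/3)
E = (-502/149, 560/149)

1. A_x = -4/3  [line 11·x + -4·y + 124/3 = 0 ∩ |AC|² = 401/9]
2. A_y = 20/3  [line 11·x + -4·y + 124/3 = 0 ∩ |AC|² = 401/9]
   → A = (-4/3, 20/3)
3. E_x = -502/149  [A, D, E are collinear ∩ CE ⟂ AD]
4. E_y = 560/149  [A, D, E are collinear ∩ CE ⟂ AD]
   → E = (-502/149, 560/149)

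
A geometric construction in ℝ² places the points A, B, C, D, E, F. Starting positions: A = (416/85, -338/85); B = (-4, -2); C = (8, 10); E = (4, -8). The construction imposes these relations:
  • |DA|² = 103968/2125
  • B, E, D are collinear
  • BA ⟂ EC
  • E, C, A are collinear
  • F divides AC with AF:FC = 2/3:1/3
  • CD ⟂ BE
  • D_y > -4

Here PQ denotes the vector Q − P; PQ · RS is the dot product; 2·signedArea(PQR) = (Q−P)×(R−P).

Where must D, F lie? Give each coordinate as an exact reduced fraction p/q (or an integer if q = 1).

D = (-52/25, -86/25)
F = (592/85, 454/85)

1. D_x = -52/25  [B, E, D are collinear ∩ CD ⟂ BE]
2. D_y = -86/25  [B, E, D are collinear ∩ CD ⟂ BE]
   → D = (-52/25, -86/25)
3. F_x = 592/85  [F divides AC with AF:FC = 2/3:1/3]
4. F_y = 454/85  [F divides AC with AF:FC = 2/3:1/3]
   → F = (592/85, 454/85)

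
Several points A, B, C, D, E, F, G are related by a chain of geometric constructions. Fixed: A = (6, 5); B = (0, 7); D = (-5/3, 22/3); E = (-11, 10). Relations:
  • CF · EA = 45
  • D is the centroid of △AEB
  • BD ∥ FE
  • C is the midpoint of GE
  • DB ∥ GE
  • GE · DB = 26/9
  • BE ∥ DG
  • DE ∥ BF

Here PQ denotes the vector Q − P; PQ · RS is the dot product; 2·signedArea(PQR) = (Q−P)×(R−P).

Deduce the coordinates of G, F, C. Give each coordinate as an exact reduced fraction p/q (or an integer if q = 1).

C = (-71/6, 61/6)
F = (-28/3, 29/3)
G = (-38/3, 31/3)

1. G_x = -38/3  [DB ∥ GE ∩ BE ∥ DG]
2. G_y = 31/3  [DB ∥ GE ∩ BE ∥ DG]
   → G = (-38/3, 31/3)
3. F_x = -28/3  [BD ∥ FE ∩ DE ∥ BF]
4. F_y = 29/3  [BD ∥ FE ∩ DE ∥ BF]
   → F = (-28/3, 29/3)
5. C_x = -71/6  [C is the midpoint of GE]
6. C_y = 61/6  [C is the midpoint of GE]
   → C = (-71/6, 61/6)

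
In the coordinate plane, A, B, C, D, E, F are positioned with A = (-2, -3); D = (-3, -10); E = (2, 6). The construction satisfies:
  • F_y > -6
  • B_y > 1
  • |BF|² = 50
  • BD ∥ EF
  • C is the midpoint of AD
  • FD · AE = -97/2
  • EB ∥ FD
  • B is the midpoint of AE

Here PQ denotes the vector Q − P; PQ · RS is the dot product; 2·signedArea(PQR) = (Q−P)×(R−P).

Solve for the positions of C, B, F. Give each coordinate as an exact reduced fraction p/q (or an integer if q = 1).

1. C_x = -5/2  [C is the midpoint of AD]
2. C_y = -13/2  [C is the midpoint of AD]
   → C = (-5/2, -13/2)
3. B_x = 0  [B is the midpoint of AE]
4. B_y = 3/2  [B is the midpoint of AE]
   → B = (0, 3/2)
5. F_x = -1  [EB ∥ FD ∩ BD ∥ EF]
6. F_y = -11/2  [EB ∥ FD ∩ BD ∥ EF]
   → F = (-1, -11/2)

B = (0, 3/2)
C = (-5/2, -13/2)
F = (-1, -11/2)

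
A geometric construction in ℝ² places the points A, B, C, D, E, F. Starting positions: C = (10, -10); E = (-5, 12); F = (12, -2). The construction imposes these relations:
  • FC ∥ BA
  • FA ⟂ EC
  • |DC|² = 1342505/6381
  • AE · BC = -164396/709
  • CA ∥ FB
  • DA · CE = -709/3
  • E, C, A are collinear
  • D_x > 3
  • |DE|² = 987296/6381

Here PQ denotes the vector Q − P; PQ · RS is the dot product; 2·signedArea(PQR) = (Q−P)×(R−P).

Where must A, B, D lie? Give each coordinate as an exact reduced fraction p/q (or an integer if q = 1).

A = (4900/709, -3878/709)
B = (6318/709, 1794/709)
D = (7673/2127, 6424/2127)

1. A_x = 4900/709  [E, C, A are collinear ∩ FA ⟂ EC]
2. A_y = -3878/709  [E, C, A are collinear ∩ FA ⟂ EC]
   → A = (4900/709, -3878/709)
3. B_x = 6318/709  [FC ∥ BA ∩ CA ∥ FB]
4. B_y = 1794/709  [FC ∥ BA ∩ CA ∥ FB]
   → B = (6318/709, 1794/709)
5. D_x = 7673/2127  [line 15·x + -22·y + 37/3 = 0 ∩ |DC|² = 1342505/6381]
6. D_y = 6424/2127  [line 15·x + -22·y + 37/3 = 0 ∩ |DC|² = 1342505/6381]
   → D = (7673/2127, 6424/2127)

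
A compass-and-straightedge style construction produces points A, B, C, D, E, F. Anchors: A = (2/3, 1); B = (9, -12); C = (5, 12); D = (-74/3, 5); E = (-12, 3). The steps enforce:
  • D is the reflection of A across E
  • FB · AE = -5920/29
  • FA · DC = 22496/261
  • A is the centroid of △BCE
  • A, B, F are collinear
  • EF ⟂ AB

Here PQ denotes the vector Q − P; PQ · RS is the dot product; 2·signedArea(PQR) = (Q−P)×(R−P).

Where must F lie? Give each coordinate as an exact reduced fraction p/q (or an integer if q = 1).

F = (-114/29, 237/29)

1. F_x = -114/29  [A, B, F are collinear ∩ EF ⟂ AB]
2. F_y = 237/29  [A, B, F are collinear ∩ EF ⟂ AB]
   → F = (-114/29, 237/29)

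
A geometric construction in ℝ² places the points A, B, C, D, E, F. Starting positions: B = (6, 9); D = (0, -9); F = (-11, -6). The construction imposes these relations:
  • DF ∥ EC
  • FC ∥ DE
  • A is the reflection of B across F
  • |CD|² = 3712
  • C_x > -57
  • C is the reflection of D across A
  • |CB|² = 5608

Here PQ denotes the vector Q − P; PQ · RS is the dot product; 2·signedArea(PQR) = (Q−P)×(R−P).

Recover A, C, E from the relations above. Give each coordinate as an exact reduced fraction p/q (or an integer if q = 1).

A = (-28, -21)
C = (-56, -33)
E = (-45, -36)

1. A_x = -28  [A is the reflection of B across F]
2. A_y = -21  [A is the reflection of B across F]
   → A = (-28, -21)
3. C_x = -56  [C is the reflection of D across A]
4. C_y = -33  [C is the reflection of D across A]
   → C = (-56, -33)
5. E_x = -45  [DF ∥ EC ∩ FC ∥ DE]
6. E_y = -36  [DF ∥ EC ∩ FC ∥ DE]
   → E = (-45, -36)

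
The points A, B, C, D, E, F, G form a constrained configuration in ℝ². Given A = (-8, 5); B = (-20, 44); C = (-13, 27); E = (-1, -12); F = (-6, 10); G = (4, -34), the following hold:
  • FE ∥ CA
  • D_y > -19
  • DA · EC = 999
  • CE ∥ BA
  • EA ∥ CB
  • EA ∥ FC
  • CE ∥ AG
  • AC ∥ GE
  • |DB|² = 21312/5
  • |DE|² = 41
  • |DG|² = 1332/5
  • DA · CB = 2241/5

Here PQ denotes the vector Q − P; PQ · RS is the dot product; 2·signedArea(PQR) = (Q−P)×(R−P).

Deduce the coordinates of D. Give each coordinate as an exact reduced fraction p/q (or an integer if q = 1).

D = (-4/5, -92/5)

1. D_x = -4/5  [DA · EC = 999 ∩ DA · CB = 2241/5]
2. D_y = -92/5  [DA · EC = 999 ∩ DA · CB = 2241/5]
   → D = (-4/5, -92/5)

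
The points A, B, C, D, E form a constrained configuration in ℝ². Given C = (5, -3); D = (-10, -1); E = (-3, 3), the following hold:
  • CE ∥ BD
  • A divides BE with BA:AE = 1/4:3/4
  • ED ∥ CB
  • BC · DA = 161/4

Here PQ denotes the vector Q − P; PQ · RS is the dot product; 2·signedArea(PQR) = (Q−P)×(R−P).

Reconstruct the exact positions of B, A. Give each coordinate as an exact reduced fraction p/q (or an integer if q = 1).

A = (-9/4, -9/2)
B = (-2, -7)

1. B_x = -2  [CE ∥ BD ∩ ED ∥ CB]
2. B_y = -7  [CE ∥ BD ∩ ED ∥ CB]
   → B = (-2, -7)
3. A_x = -9/4  [A divides BE with BA:AE = 1/4:3/4]
4. A_y = -9/2  [A divides BE with BA:AE = 1/4:3/4]
   → A = (-9/4, -9/2)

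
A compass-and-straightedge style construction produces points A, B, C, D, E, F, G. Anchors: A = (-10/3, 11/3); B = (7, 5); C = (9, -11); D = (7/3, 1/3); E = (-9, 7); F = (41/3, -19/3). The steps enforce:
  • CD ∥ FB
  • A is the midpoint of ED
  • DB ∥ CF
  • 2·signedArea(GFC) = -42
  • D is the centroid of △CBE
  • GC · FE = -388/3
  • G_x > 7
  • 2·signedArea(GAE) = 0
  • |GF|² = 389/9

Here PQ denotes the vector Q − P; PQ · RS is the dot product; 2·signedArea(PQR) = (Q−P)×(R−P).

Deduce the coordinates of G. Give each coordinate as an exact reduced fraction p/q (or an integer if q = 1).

1. G_x = 8  [2·signedArea(GAE) = 0 ∩ GC · FE = -388/3]
2. G_y = -3  [2·signedArea(GAE) = 0 ∩ GC · FE = -388/3]
   → G = (8, -3)

G = (8, -3)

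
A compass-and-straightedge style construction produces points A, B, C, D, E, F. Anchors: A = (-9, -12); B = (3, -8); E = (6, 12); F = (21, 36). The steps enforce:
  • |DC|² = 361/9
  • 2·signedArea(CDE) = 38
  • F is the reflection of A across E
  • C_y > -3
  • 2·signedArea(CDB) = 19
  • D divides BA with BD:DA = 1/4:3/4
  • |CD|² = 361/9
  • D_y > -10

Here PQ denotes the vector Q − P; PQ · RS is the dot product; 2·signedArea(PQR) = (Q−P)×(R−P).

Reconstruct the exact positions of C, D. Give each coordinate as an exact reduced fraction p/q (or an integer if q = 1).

1. D_x = 0  [D divides BA with BD:DA = 1/4:3/4]
2. D_y = -9  [D divides BA with BD:DA = 1/4:3/4]
   → D = (0, -9)
3. C_x = 0  [2·signedArea(CDE) = 38 ∩ 2·signedArea(CDB) = 19]
4. C_y = -8/3  [2·signedArea(CDE) = 38 ∩ 2·signedArea(CDB) = 19]
   → C = (0, -8/3)

C = (0, -8/3)
D = (0, -9)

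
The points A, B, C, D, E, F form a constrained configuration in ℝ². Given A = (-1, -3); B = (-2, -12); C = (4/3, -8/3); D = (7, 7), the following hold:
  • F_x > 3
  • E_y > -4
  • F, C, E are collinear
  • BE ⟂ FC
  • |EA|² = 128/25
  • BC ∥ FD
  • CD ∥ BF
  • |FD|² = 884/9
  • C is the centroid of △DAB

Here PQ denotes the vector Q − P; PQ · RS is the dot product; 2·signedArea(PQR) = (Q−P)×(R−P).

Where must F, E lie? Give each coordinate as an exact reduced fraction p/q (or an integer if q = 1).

E = (-81/25, -83/25)
F = (11/3, -7/3)

1. F_x = 11/3  [BC ∥ FD ∩ CD ∥ BF]
2. F_y = -7/3  [BC ∥ FD ∩ CD ∥ BF]
   → F = (11/3, -7/3)
3. E_x = -81/25  [F, C, E are collinear ∩ BE ⟂ FC]
4. E_y = -83/25  [F, C, E are collinear ∩ BE ⟂ FC]
   → E = (-81/25, -83/25)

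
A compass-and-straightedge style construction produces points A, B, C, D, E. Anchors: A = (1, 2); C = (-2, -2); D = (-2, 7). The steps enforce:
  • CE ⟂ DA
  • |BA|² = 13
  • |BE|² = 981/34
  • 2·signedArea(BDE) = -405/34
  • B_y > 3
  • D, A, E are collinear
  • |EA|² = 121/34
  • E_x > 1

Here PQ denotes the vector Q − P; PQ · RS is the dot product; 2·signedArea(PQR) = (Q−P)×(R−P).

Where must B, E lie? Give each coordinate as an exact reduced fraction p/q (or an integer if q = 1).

B = (-2, 4)
E = (67/34, 13/34)

1. E_x = 67/34  [D, A, E are collinear ∩ CE ⟂ DA]
2. E_y = 13/34  [D, A, E are collinear ∩ CE ⟂ DA]
   → E = (67/34, 13/34)
3. B_x = -2  [line 225/34·x + 135/34·y + -45/17 = 0 ∩ |BE|² = 981/34]
4. B_y = 4  [line 225/34·x + 135/34·y + -45/17 = 0 ∩ |BE|² = 981/34]
   → B = (-2, 4)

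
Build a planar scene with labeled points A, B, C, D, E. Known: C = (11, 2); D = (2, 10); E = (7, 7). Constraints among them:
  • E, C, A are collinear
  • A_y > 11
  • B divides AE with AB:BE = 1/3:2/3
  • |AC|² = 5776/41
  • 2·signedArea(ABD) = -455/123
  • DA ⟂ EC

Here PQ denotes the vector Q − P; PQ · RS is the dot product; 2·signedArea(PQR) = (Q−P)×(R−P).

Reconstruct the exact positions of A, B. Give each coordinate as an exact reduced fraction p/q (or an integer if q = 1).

A = (147/41, 462/41)
B = (581/123, 1211/123)

1. A_x = 147/41  [E, C, A are collinear ∩ DA ⟂ EC]
2. A_y = 462/41  [E, C, A are collinear ∩ DA ⟂ EC]
   → A = (147/41, 462/41)
3. B_x = 581/123  [B divides AE with AB:BE = 1/3:2/3]
4. B_y = 1211/123  [B divides AE with AB:BE = 1/3:2/3]
   → B = (581/123, 1211/123)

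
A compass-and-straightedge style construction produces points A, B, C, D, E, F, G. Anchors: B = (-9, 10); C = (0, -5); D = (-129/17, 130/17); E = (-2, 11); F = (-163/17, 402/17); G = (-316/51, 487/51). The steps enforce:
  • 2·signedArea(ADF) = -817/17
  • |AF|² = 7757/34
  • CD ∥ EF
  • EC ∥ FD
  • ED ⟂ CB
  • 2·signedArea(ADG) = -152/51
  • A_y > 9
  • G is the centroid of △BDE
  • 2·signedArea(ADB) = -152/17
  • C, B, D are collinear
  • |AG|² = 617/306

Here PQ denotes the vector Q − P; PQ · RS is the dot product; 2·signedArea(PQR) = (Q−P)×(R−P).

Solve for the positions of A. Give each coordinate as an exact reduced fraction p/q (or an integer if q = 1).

A = (-163/34, 317/34)

1. A_x = -163/34  [2·signedArea(ADF) = -817/17 ∩ 2·signedArea(ADB) = -152/17]
2. A_y = 317/34  [2·signedArea(ADF) = -817/17 ∩ 2·signedArea(ADB) = -152/17]
   → A = (-163/34, 317/34)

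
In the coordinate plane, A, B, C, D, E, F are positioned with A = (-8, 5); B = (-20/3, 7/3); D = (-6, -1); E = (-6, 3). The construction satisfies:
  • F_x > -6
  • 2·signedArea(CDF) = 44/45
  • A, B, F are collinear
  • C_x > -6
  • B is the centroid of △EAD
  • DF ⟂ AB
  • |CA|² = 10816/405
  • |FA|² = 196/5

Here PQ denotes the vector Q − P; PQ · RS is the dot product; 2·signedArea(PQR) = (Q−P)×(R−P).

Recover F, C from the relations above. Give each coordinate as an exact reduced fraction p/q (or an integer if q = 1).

C = (-256/45, 17/45)
F = (-26/5, -3/5)

1. F_x = -26/5  [A, B, F are collinear ∩ DF ⟂ AB]
2. F_y = -3/5  [A, B, F are collinear ∩ DF ⟂ AB]
   → F = (-26/5, -3/5)
3. C_x = -256/45  [line -2/5·x + 4/5·y + -116/45 = 0 ∩ |CA|² = 10816/405]
4. C_y = 17/45  [line -2/5·x + 4/5·y + -116/45 = 0 ∩ |CA|² = 10816/405]
   → C = (-256/45, 17/45)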